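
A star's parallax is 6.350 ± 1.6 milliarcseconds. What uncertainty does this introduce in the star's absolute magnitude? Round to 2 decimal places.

M = m − 5 log₁₀ d + 5 = m + 5 log₁₀ p + 5, so ∂M/∂p = 5/(p ln 10).
σ_M = (5/ln 10) · (σ_p/p) = 2.1715 × 1.6/6.350 = 2.1715 × 0.25197 = 0.54715.

σ_M = 0.55 mag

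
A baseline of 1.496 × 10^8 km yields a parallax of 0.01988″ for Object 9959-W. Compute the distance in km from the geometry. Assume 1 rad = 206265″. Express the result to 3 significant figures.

θ = 0.01988″ = 0.01988/206265 = 9.6381 × 10^-8 rad.
d = B/θ = (1.496 × 10^8) / (9.6381 × 10^-8) = 1.5522 × 10^15 km.

1.55 × 10^15 km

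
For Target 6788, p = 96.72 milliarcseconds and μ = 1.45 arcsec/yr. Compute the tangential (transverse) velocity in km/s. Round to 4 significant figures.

d = 1/p = 1/0.09672″ = 10.339 pc.
v_t = 4.74 × μ × d = 4.74 × 1.45 × 10.339 = 71.06 km/s.

71.06 km/s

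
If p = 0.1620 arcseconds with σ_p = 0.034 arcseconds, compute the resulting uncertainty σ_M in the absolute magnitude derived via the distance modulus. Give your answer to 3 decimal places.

M = m − 5 log₁₀ d + 5 = m + 5 log₁₀ p + 5, so ∂M/∂p = 5/(p ln 10).
σ_M = (5/ln 10) · (σ_p/p) = 2.1715 × 0.034/0.1620 = 2.1715 × 0.20988 = 0.45575.

σ_M = 0.456 mag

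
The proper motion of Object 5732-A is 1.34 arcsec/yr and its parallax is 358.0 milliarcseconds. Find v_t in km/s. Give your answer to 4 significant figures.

17.74 km/s

d = 1/p = 1/0.3580″ = 2.7933 pc.
v_t = 4.74 × μ × d = 4.74 × 1.34 × 2.7933 = 17.742 km/s.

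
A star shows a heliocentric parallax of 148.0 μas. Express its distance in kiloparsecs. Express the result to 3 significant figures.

6.76 kpc

p = 148.0 μas = 0.0001480 arcsec.
d = 1/p = 1/0.0001480 = 6756.8 pc.
= 6.7568 kpc.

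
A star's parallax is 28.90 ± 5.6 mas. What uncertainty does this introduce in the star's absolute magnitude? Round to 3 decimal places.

M = m − 5 log₁₀ d + 5 = m + 5 log₁₀ p + 5, so ∂M/∂p = 5/(p ln 10).
σ_M = (5/ln 10) · (σ_p/p) = 2.1715 × 5.6/28.90 = 2.1715 × 0.19377 = 0.42077.

σ_M = 0.421 mag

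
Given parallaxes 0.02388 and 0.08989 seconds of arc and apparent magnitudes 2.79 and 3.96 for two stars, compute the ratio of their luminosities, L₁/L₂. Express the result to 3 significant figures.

d₁ = 1/p₁ = 1/0.02388″ = 41.876 pc; d₂ = 1/p₂ = 1/0.08989″ = 11.125 pc.
M₁ = m₁ − 5 log₁₀ d₁ + 5 = 2.79 − 8.1098 + 5 = -0.3198.
M₂ = 3.96 − 5.2315 + 5 = 3.7285.
L₁/L₂ = 10^(0.4(M₂ − M₁)) = 10^(0.4 × 4.0483) = 10^1.61932 = 41.622.

L₁/L₂ = 41.6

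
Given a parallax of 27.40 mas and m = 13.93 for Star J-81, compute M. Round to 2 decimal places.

M = 11.12

d = 1/p = 1/0.02740″ = 36.496 pc.
m − M = 5 log₁₀(36.496) − 5 = 7.8112 − 5 = 2.8112.
M = m − (m − M) = 13.93 − 2.8112 = 11.12.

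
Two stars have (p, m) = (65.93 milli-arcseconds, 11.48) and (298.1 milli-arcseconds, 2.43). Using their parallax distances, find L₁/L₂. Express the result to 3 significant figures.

L₁/L₂ = 0.00490

d₁ = 1/p₁ = 1/0.06593″ = 15.168 pc; d₂ = 1/p₂ = 1/0.2981″ = 3.3546 pc.
M₁ = m₁ − 5 log₁₀ d₁ + 5 = 11.48 − 5.9046 + 5 = 10.5754.
M₂ = 2.43 − 2.6282 + 5 = 4.8018.
L₁/L₂ = 10^(0.4(M₂ − M₁)) = 10^(0.4 × (-5.7736)) = 10^(-2.30944) = 0.0049041.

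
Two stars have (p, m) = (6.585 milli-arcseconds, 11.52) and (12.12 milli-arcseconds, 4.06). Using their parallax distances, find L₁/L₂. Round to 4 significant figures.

L₁/L₂ = 0.003515

d₁ = 1/p₁ = 1/0.006585″ = 151.86 pc; d₂ = 1/p₂ = 1/0.01212″ = 82.508 pc.
M₁ = m₁ − 5 log₁₀ d₁ + 5 = 11.52 − 10.9072 + 5 = 5.6128.
M₂ = 4.06 − 9.5825 + 5 = -0.5225.
L₁/L₂ = 10^(0.4(M₂ − M₁)) = 10^(0.4 × (-6.1353)) = 10^(-2.45412) = 0.0035146.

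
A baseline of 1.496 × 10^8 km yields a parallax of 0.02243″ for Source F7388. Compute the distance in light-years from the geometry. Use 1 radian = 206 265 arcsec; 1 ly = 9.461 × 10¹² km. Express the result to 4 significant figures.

145.4 ly

θ = 0.02243″ = 0.02243/206265 = 1.0874 × 10^-7 rad.
d = B/θ = (1.496 × 10^8) / (1.0874 × 10^-7) = 1.3758 × 10^15 km = (1.3758 × 10^15) / (9.461 × 10^12) ly = 145.42 ly.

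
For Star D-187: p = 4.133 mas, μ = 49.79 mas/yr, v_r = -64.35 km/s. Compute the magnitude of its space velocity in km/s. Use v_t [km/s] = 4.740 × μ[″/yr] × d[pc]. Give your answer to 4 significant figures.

d = 1/p = 1/0.004133″ = 241.95 pc.
μ = 49.79 mas/yr = 0.04979 ″/yr.
v_t = 4.740 μ d = 4.740 × 0.04979 × 241.95 = 57.101 km/s.
v = √(v_r² + v_t²) = √((-64.35)² + 57.101²) = √7401.45 = 86.032 km/s.

86.03 km/s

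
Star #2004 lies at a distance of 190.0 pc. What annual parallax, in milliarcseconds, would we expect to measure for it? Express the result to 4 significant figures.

p = 1/d = 1/190 = 0.0052632 arcsec.
= 0.0052632 × 1000 = 5.2632 mas.

5.263 mas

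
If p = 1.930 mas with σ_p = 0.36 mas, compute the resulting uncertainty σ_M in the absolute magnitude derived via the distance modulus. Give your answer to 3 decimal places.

M = m − 5 log₁₀ d + 5 = m + 5 log₁₀ p + 5, so ∂M/∂p = 5/(p ln 10).
σ_M = (5/ln 10) · (σ_p/p) = 2.1715 × 0.36/1.930 = 2.1715 × 0.18653 = 0.40505.

σ_M = 0.405 mag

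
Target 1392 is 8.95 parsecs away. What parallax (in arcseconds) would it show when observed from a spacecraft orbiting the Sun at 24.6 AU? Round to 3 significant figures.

2.75 arcsec

p (arcsec) = B (AU) / d (pc).
p = 24.6 / 8.95 = 2.7486 arcsec.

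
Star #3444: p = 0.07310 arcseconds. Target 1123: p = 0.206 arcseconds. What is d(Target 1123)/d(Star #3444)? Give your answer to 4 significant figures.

Since d = 1/p, d_B/d_A = p_A/p_B.
= 0.07310 / 0.206 = 0.35485.

0.3549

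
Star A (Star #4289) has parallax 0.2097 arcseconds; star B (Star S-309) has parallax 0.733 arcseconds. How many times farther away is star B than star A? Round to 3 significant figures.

0.286

Since d = 1/p, d_B/d_A = p_A/p_B.
= 0.2097 / 0.733 = 0.28608.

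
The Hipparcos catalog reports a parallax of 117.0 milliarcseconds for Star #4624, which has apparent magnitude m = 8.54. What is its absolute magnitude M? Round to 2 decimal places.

M = 8.88

d = 1/p = 1/0.1170″ = 8.547 pc.
m − M = 5 log₁₀(8.547) − 5 = 4.6591 − 5 = -0.3409.
M = m − (m − M) = 8.54 − (-0.3409) = 8.88.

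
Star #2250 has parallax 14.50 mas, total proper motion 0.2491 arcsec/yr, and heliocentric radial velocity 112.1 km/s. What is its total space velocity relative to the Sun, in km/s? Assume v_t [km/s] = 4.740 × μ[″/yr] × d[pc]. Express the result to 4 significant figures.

d = 1/p = 1/0.01450″ = 68.966 pc.
v_t = 4.740 μ d = 4.740 × 0.2491 × 68.966 = 81.431 km/s.
v = √(v_r² + v_t²) = √(112.1² + 81.431²) = √19197.4 = 138.55 km/s.

138.6 km/s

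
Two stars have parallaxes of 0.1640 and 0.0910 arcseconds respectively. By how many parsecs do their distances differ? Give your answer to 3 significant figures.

d_A = 1/0.1640″ = 6.0976 pc; d_B = 1/0.09100″ = 10.989 pc.
|d_B − d_A| = |10.989 − 6.0976| = 4.8914 pc.

4.89 pc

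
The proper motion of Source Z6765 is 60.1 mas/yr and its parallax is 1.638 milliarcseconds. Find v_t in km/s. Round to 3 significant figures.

d = 1/p = 1/0.001638″ = 610.5 pc.
μ = 60.1 mas/yr = 0.0601 ″/yr.
v_t = 4.74 × μ × d = 4.74 × 0.0601 × 610.5 = 173.92 km/s.

174 km/s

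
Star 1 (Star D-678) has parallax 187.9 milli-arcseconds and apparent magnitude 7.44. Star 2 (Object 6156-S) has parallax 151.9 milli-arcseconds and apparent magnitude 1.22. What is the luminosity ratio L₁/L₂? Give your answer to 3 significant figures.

d₁ = 1/p₁ = 1/0.1879″ = 5.322 pc; d₂ = 1/p₂ = 1/0.1519″ = 6.5833 pc.
M₁ = m₁ − 5 log₁₀ d₁ + 5 = 7.44 − 3.6304 + 5 = 8.8096.
M₂ = 1.22 − 4.0922 + 5 = 2.1278.
L₁/L₂ = 10^(0.4(M₂ − M₁)) = 10^(0.4 × (-6.6818)) = 10^(-2.67272) = 0.0021246.

L₁/L₂ = 0.00212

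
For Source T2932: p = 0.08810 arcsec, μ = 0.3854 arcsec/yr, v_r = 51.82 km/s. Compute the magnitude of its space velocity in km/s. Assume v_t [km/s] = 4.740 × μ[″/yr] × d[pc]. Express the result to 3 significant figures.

d = 1/p = 1/0.08810″ = 11.351 pc.
v_t = 4.740 μ d = 4.740 × 0.3854 × 11.351 = 20.736 km/s.
v = √(v_r² + v_t²) = √(51.82² + 20.736²) = √3115.29 = 55.815 km/s.

55.8 km/s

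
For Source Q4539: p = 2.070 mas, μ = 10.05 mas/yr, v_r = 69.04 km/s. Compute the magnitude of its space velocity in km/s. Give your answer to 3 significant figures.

72.8 km/s

d = 1/p = 1/0.002070″ = 483.09 pc.
μ = 10.05 mas/yr = 0.01005 ″/yr.
v_t = 4.740 μ d = 4.740 × 0.01005 × 483.09 = 23.013 km/s.
v = √(v_r² + v_t²) = √(69.04² + 23.013²) = √5296.12 = 72.774 km/s.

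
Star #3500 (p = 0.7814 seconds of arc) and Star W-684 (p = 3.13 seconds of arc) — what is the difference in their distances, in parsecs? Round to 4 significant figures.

d_A = 1/0.7814″ = 1.2798 pc; d_B = 1/3.130″ = 0.31949 pc.
|d_B − d_A| = |0.31949 − 1.2798| = 0.96031 pc.

0.9603 pc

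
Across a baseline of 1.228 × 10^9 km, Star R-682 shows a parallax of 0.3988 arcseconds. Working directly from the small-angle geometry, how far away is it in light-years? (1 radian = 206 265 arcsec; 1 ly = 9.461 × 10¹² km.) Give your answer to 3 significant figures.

67.1 ly

θ = 0.3988″ = 0.3988/206265 = 1.9334 × 10^-6 rad.
d = B/θ = (1.228 × 10^9) / (1.9334 × 10^-6) = 6.3515 × 10^14 km = (6.3515 × 10^14) / (9.461 × 10^12) ly = 67.133 ly.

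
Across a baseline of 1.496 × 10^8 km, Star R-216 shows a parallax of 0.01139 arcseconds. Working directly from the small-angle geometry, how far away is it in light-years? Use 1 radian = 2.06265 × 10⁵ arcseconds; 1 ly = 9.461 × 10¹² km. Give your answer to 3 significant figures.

θ = 0.01139″ = 0.01139/206265 = 5.5220 × 10^-8 rad.
d = B/θ = (1.496 × 10^8) / (5.5220 × 10^-8) = 2.7092 × 10^15 km = (2.7092 × 10^15) / (9.461 × 10^12) ly = 286.35 ly.

286 ly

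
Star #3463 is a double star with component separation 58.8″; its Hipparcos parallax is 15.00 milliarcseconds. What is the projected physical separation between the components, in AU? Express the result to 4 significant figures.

d = 1/p = 1/0.01500″ = 66.667 pc.
At distance d (pc), an angle of θ arcsec spans θ·d AU: s = 58.8 × 66.667 = 3920 AU.

3920 AU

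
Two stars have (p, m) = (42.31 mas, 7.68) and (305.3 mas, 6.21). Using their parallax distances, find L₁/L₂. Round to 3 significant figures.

d₁ = 1/p₁ = 1/0.04231″ = 23.635 pc; d₂ = 1/p₂ = 1/0.3053″ = 3.2755 pc.
M₁ = m₁ − 5 log₁₀ d₁ + 5 = 7.68 − 6.8678 + 5 = 5.8122.
M₂ = 6.21 − 2.5764 + 5 = 8.6336.
L₁/L₂ = 10^(0.4(M₂ − M₁)) = 10^(0.4 × 2.8214) = 10^1.12856 = 13.445.

L₁/L₂ = 13.4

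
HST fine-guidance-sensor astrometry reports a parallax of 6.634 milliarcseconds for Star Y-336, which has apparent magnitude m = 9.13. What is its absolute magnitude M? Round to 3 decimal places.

M = 3.239

d = 1/p = 1/0.006634″ = 150.74 pc.
m − M = 5 log₁₀(150.74) − 5 = 10.8911 − 5 = 5.8911.
M = m − (m − M) = 9.13 − 5.8911 = 3.239.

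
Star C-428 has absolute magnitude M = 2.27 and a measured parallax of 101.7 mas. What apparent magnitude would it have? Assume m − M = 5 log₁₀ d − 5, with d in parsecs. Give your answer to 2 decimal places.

d = 1/p = 1/0.1017″ = 9.8328 pc.
m − M = 5 log₁₀ d − 5 = 5 log₁₀(9.8328) − 5 = 4.9634 − 5 = -0.0366.
m = M + (m − M) = 2.27 + (-0.0366) = 2.23.

m = 2.23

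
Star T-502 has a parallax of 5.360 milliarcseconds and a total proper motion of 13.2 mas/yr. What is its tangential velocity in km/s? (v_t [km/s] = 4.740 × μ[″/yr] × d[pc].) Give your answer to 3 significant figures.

11.7 km/s

d = 1/p = 1/0.005360″ = 186.57 pc.
μ = 13.2 mas/yr = 0.0132 ″/yr.
v_t = 4.74 × μ × d = 4.74 × 0.0132 × 186.57 = 11.673 km/s.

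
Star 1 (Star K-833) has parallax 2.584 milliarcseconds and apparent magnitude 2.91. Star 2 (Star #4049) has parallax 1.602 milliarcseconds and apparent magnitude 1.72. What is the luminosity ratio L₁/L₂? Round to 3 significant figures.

d₁ = 1/p₁ = 1/0.002584″ = 387 pc; d₂ = 1/p₂ = 1/0.001602″ = 624.22 pc.
M₁ = m₁ − 5 log₁₀ d₁ + 5 = 2.91 − 12.9386 + 5 = -5.0286.
M₂ = 1.72 − 13.9767 + 5 = -7.2567.
L₁/L₂ = 10^(0.4(M₂ − M₁)) = 10^(0.4 × (-2.2281)) = 10^(-0.89124) = 0.12846.

L₁/L₂ = 0.128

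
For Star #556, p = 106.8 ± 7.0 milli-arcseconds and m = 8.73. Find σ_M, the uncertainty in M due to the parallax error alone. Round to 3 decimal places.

σ_M = 0.142 mag

M = m − 5 log₁₀ d + 5 = m + 5 log₁₀ p + 5, so ∂M/∂p = 5/(p ln 10).
σ_M = (5/ln 10) · (σ_p/p) = 2.1715 × 7.0/106.8 = 2.1715 × 0.065543 = 0.14233.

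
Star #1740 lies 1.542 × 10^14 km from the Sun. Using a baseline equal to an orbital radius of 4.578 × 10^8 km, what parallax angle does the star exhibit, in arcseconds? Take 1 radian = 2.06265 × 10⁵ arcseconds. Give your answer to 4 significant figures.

0.6124 arcsec

θ ≈ B/d = (4.578 × 10^8) / (1.542 × 10^14) = 2.9689 × 10^-6 rad.
In arcseconds: 2.9689 × 10^-6 × 206265 = 0.61238″.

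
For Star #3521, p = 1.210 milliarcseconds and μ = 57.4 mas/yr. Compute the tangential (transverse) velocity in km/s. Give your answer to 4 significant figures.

d = 1/p = 1/0.001210″ = 826.45 pc.
μ = 57.4 mas/yr = 0.0574 ″/yr.
v_t = 4.74 × μ × d = 4.74 × 0.0574 × 826.45 = 224.86 km/s.

224.9 km/s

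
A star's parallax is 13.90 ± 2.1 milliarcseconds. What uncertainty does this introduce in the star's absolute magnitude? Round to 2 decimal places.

M = m − 5 log₁₀ d + 5 = m + 5 log₁₀ p + 5, so ∂M/∂p = 5/(p ln 10).
σ_M = (5/ln 10) · (σ_p/p) = 2.1715 × 2.1/13.90 = 2.1715 × 0.15108 = 0.32807.

σ_M = 0.33 mag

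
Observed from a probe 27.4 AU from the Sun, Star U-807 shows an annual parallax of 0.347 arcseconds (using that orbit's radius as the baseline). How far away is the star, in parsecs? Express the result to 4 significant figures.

With baseline B (in AU) and parallax p (in arcsec), d = B/p parsecs.
d = 27.4 / 0.347 = 78.963 pc.

78.96 pc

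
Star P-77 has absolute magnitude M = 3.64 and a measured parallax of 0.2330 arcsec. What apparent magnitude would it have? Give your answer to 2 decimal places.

m = 1.80

d = 1/p = 1/0.2330″ = 4.2918 pc.
m − M = 5 log₁₀ d − 5 = 5 log₁₀(4.2918) − 5 = 3.1632 − 5 = -1.8368.
m = M + (m − M) = 3.64 + (-1.8368) = 1.80.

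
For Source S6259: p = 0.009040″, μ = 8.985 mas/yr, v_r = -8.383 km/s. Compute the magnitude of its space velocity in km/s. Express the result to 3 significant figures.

d = 1/p = 1/0.009040″ = 110.62 pc.
μ = 8.985 mas/yr = 0.008985 ″/yr.
v_t = 4.740 μ d = 4.740 × 0.008985 × 110.62 = 4.7112 km/s.
v = √(v_r² + v_t²) = √((-8.383)² + 4.7112²) = √92.4701 = 9.6161 km/s.

9.62 km/s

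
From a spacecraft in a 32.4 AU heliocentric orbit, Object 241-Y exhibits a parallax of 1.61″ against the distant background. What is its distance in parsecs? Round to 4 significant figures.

20.12 pc

With baseline B (in AU) and parallax p (in arcsec), d = B/p parsecs.
d = 32.4 / 1.61 = 20.124 pc.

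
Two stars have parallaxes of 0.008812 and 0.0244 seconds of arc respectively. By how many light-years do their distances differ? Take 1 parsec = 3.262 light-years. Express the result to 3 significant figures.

d_A = 1/0.008812″ = 113.48 pc; d_B = 1/0.02440″ = 40.984 pc.
|d_B − d_A| = |40.984 − 113.48| = 72.496 pc = 72.496 × 3.262 ly = 236.48 ly.

236 ly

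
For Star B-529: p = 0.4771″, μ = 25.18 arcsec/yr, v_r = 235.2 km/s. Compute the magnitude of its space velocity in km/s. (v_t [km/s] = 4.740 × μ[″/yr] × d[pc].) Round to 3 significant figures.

343 km/s

d = 1/p = 1/0.4771″ = 2.096 pc.
v_t = 4.740 μ d = 4.740 × 25.18 × 2.096 = 250.16 km/s.
v = √(v_r² + v_t²) = √(235.2² + 250.16²) = √117899 = 343.36 km/s.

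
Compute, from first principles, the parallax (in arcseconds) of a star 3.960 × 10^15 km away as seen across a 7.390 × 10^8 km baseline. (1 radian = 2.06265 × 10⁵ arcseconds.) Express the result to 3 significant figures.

0.0385 arcsec

θ ≈ B/d = (7.390 × 10^8) / (3.960 × 10^15) = 1.8662 × 10^-7 rad.
In arcseconds: 1.8662 × 10^-7 × 206265 = 0.038493″.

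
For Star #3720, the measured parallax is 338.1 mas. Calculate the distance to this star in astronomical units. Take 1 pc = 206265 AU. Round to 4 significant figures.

p = 338.1 mas = 0.3381 arcsec.
d = 1/p = 1/0.3381 = 2.9577 pc.
In AU: 2.9577 × 206265 = 6.1007 × 10^5 AU.

610100 AU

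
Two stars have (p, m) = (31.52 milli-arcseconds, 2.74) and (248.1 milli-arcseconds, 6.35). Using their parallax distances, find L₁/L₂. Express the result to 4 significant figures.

L₁/L₂ = 1722

d₁ = 1/p₁ = 1/0.03152″ = 31.726 pc; d₂ = 1/p₂ = 1/0.2481″ = 4.0306 pc.
M₁ = m₁ − 5 log₁₀ d₁ + 5 = 2.74 − 7.5071 + 5 = 0.2329.
M₂ = 6.35 − 3.0268 + 5 = 8.3232.
L₁/L₂ = 10^(0.4(M₂ − M₁)) = 10^(0.4 × 8.0903) = 10^3.23612 = 1722.3.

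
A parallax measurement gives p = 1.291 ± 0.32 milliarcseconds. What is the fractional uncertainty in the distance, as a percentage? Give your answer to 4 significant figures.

24.79%

For d = 1/p, |σ_d/d| = |σ_p/p|.
σ_p/p = 0.32 / 1.291 = 0.24787 = 24.787%.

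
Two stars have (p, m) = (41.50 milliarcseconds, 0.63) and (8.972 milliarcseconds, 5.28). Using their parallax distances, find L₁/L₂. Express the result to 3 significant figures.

L₁/L₂ = 3.39

d₁ = 1/p₁ = 1/0.04150″ = 24.096 pc; d₂ = 1/p₂ = 1/0.008972″ = 111.46 pc.
M₁ = m₁ − 5 log₁₀ d₁ + 5 = 0.63 − 6.9097 + 5 = -1.2797.
M₂ = 5.28 − 10.2356 + 5 = 0.0444.
L₁/L₂ = 10^(0.4(M₂ − M₁)) = 10^(0.4 × 1.3241) = 10^0.52964 = 3.3856.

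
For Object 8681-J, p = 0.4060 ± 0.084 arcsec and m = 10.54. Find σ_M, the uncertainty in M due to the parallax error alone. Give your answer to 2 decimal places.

M = m − 5 log₁₀ d + 5 = m + 5 log₁₀ p + 5, so ∂M/∂p = 5/(p ln 10).
σ_M = (5/ln 10) · (σ_p/p) = 2.1715 × 0.084/0.4060 = 2.1715 × 0.2069 = 0.44928.

σ_M = 0.45 mag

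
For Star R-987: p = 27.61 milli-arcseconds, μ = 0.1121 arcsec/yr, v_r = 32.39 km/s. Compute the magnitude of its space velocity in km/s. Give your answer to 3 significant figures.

d = 1/p = 1/0.02761″ = 36.219 pc.
v_t = 4.740 μ d = 4.740 × 0.1121 × 36.219 = 19.245 km/s.
v = √(v_r² + v_t²) = √(32.39² + 19.245²) = √1419.48 = 37.676 km/s.

37.7 km/s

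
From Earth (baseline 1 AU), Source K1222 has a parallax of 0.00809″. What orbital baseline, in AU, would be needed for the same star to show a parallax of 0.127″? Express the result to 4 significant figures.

Parallax scales linearly with baseline: p ∝ B, so B = p_target / p_Earth × 1 AU.
B = 0.127 / 0.00809 = 15.698 AU.

15.70 AU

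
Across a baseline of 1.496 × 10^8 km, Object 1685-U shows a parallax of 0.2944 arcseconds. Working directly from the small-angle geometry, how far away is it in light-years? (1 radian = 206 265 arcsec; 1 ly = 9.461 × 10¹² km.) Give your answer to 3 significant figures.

11.1 ly

θ = 0.2944″ = 0.2944/206265 = 1.4273 × 10^-6 rad.
d = B/θ = (1.496 × 10^8) / (1.4273 × 10^-6) = 1.0481 × 10^14 km = (1.0481 × 10^14) / (9.461 × 10^12) ly = 11.078 ly.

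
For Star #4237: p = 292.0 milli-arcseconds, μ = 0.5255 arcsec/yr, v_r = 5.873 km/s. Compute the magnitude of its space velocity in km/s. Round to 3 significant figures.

10.4 km/s

d = 1/p = 1/0.2920″ = 3.4247 pc.
v_t = 4.740 μ d = 4.740 × 0.5255 × 3.4247 = 8.5305 km/s.
v = √(v_r² + v_t²) = √(5.873² + 8.5305²) = √107.262 = 10.357 km/s.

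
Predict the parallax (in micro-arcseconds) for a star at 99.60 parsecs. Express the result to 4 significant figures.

10040 μas

p = 1/d = 1/99.6 = 0.01004 arcsec.
= 0.01004 × 10⁶ = 10040 μas.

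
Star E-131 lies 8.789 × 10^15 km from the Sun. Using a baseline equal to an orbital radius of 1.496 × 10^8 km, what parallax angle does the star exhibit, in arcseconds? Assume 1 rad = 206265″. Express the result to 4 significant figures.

θ ≈ B/d = (1.496 × 10^8) / (8.789 × 10^15) = 1.7021 × 10^-8 rad.
In arcseconds: 1.7021 × 10^-8 × 206265 = 0.0035108″.

0.003511 arcsec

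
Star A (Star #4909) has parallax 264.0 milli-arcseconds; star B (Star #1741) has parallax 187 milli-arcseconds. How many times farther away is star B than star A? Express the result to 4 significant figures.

Since d = 1/p, d_B/d_A = p_A/p_B.
= 264.0 / 187 = 1.4118.

1.412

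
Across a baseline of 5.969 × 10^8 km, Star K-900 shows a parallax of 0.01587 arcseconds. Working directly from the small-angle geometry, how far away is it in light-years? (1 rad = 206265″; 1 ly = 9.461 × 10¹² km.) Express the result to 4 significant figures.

θ = 0.01587″ = 0.01587/206265 = 7.6940 × 10^-8 rad.
d = B/θ = (5.969 × 10^8) / (7.6940 × 10^-8) = 7.7580 × 10^15 km = (7.7580 × 10^15) / (9.461 × 10^12) ly = 820 ly.

820.0 ly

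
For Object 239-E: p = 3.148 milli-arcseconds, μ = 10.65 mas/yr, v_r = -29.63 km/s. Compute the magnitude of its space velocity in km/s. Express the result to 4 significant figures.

d = 1/p = 1/0.003148″ = 317.66 pc.
μ = 10.65 mas/yr = 0.01065 ″/yr.
v_t = 4.740 μ d = 4.740 × 0.01065 × 317.66 = 16.036 km/s.
v = √(v_r² + v_t²) = √((-29.63)² + 16.036²) = √1135.09 = 33.691 km/s.

33.69 km/s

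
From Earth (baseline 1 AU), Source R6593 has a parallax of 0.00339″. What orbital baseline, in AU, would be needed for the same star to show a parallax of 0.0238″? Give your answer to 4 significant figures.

Parallax scales linearly with baseline: p ∝ B, so B = p_target / p_Earth × 1 AU.
B = 0.0238 / 0.00339 = 7.0206 AU.

7.021 AU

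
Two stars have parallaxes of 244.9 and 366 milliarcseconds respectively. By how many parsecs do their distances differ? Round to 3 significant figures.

1.35 pc

d_A = 1/0.2449″ = 4.0833 pc; d_B = 1/0.3660″ = 2.7322 pc.
|d_B − d_A| = |2.7322 − 4.0833| = 1.3511 pc.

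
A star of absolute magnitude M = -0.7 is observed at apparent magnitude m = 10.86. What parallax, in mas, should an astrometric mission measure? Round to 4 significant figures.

m − M = 10.86 − (-0.7) = 11.56.
d = 10^((m−M)/5 + 1) = 10^3.312 = 2051.2 pc.
p = 1/d = 1/2051.2 = 0.00048752 arcsec = 0.48752 mas.

0.4875 mas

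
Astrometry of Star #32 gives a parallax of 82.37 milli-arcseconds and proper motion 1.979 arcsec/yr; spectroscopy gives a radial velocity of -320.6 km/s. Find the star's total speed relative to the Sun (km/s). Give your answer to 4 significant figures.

340.2 km/s

d = 1/p = 1/0.08237″ = 12.14 pc.
v_t = 4.740 μ d = 4.740 × 1.979 × 12.14 = 113.88 km/s.
v = √(v_r² + v_t²) = √((-320.6)² + 113.88²) = √115753 = 340.22 km/s.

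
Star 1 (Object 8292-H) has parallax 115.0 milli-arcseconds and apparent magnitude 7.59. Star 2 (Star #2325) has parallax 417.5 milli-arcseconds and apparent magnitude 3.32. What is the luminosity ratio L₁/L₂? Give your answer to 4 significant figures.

d₁ = 1/p₁ = 1/0.1150″ = 8.6957 pc; d₂ = 1/p₂ = 1/0.4175″ = 2.3952 pc.
M₁ = m₁ − 5 log₁₀ d₁ + 5 = 7.59 − 4.6965 + 5 = 7.8935.
M₂ = 3.32 − 1.8967 + 5 = 6.4233.
L₁/L₂ = 10^(0.4(M₂ − M₁)) = 10^(0.4 × (-1.4702)) = 10^(-0.58808) = 0.25818.

L₁/L₂ = 0.2582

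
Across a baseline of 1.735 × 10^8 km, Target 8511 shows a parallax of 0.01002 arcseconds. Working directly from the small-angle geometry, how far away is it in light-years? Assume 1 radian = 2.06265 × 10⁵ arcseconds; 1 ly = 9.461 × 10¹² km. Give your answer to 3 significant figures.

378 ly

θ = 0.01002″ = 0.01002/206265 = 4.8578 × 10^-8 rad.
d = B/θ = (1.735 × 10^8) / (4.8578 × 10^-8) = 3.5716 × 10^15 km = (3.5716 × 10^15) / (9.461 × 10^12) ly = 377.51 ly.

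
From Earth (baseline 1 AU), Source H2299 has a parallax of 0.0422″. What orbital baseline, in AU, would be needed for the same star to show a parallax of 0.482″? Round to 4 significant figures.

11.42 AU

Parallax scales linearly with baseline: p ∝ B, so B = p_target / p_Earth × 1 AU.
B = 0.482 / 0.0422 = 11.422 AU.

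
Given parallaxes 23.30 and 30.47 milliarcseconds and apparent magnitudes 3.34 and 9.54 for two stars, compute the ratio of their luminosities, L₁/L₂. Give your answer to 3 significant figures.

L₁/L₂ = 516

d₁ = 1/p₁ = 1/0.02330″ = 42.918 pc; d₂ = 1/p₂ = 1/0.03047″ = 32.819 pc.
M₁ = m₁ − 5 log₁₀ d₁ + 5 = 3.34 − 8.1632 + 5 = 0.1768.
M₂ = 9.54 − 7.5806 + 5 = 6.9594.
L₁/L₂ = 10^(0.4(M₂ − M₁)) = 10^(0.4 × 6.7826) = 10^2.71304 = 516.46.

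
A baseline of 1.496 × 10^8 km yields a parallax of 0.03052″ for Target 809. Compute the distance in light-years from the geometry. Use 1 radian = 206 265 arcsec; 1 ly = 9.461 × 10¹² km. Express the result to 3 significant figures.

θ = 0.03052″ = 0.03052/206265 = 1.4796 × 10^-7 rad.
d = B/θ = (1.496 × 10^8) / (1.4796 × 10^-7) = 1.0111 × 10^15 km = (1.0111 × 10^15) / (9.461 × 10^12) ly = 106.87 ly.

107 ly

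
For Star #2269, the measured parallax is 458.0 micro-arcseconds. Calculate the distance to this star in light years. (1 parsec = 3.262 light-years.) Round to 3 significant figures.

p = 458.0 micro-arcseconds = 0.0004580 arcsec.
d = 1/p = 1/0.0004580 = 2183.4 pc.
In light-years: 2183.4 × 3.262 = 7122.3 ly.

7120 light years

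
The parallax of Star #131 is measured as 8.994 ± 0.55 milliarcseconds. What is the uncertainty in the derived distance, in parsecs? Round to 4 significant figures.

6.799 pc

d = 1/p, so σ_d = σ_p / p².
σ_d = 0.000550 / (0.008994)² = 0.000550 / 0.000080892 = 6.7992 pc.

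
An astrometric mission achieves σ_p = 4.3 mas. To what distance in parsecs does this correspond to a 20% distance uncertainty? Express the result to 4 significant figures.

46.51 pc

σ_d/d = σ_p/p, so the condition is σ_p/p ≤ 0.20, i.e. p ≥ σ_p/0.20.
p_min = 4.3/0.20 = 21.5 mas = 0.0215 arcsec.
d_max = 1/p_min = 1/0.0215 = 46.512 pc.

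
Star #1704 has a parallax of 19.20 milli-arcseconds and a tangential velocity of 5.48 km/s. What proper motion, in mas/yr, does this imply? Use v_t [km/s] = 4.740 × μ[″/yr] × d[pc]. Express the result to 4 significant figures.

d = 1/p = 1/0.01920″ = 52.083 pc.
μ = v_t / (4.74 d) = 5.48 / (4.74 × 52.083) = 5.48 / 246.87 = 0.022198 ″/yr = 22.198 mas/yr.

22.20 mas/yr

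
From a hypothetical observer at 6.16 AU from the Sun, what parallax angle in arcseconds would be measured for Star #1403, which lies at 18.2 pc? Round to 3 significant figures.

0.338 arcsec

p (arcsec) = B (AU) / d (pc).
p = 6.16 / 18.2 = 0.33846 arcsec.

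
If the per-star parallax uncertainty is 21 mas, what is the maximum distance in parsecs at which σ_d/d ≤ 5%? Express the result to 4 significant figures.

σ_d/d = σ_p/p, so the condition is σ_p/p ≤ 0.05, i.e. p ≥ σ_p/0.05.
p_min = 21/0.05 = 420 mas = 0.42 arcsec.
d_max = 1/p_min = 1/0.42 = 2.381 pc.

2.381 pc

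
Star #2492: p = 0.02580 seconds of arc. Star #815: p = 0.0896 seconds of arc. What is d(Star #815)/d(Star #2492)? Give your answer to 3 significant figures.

Since d = 1/p, d_B/d_A = p_A/p_B.
= 0.02580 / 0.0896 = 0.28795.

0.288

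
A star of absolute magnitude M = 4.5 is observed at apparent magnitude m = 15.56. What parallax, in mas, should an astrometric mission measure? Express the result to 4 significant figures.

0.6138 mas

m − M = 15.56 − 4.5 = 11.06.
d = 10^((m−M)/5 + 1) = 10^3.212 = 1629.3 pc.
p = 1/d = 1/1629.3 = 0.00061376 arcsec = 0.61376 mas.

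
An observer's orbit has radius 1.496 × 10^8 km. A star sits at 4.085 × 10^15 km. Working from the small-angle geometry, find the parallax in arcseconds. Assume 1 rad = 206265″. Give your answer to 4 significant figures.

0.007554 arcsec

θ ≈ B/d = (1.496 × 10^8) / (4.085 × 10^15) = 3.6622 × 10^-8 rad.
In arcseconds: 3.6622 × 10^-8 × 206265 = 0.0075538″.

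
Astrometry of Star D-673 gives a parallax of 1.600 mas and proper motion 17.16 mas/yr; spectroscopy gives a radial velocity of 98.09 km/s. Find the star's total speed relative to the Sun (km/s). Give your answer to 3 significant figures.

110 km/s

d = 1/p = 1/0.001600″ = 625 pc.
μ = 17.16 mas/yr = 0.01716 ″/yr.
v_t = 4.740 μ d = 4.740 × 0.01716 × 625 = 50.837 km/s.
v = √(v_r² + v_t²) = √(98.09² + 50.837²) = √12206 = 110.48 km/s.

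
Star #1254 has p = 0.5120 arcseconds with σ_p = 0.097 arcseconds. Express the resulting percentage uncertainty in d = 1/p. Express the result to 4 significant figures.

For d = 1/p, |σ_d/d| = |σ_p/p|.
σ_p/p = 0.097 / 0.5120 = 0.18945 = 18.945%.

18.95%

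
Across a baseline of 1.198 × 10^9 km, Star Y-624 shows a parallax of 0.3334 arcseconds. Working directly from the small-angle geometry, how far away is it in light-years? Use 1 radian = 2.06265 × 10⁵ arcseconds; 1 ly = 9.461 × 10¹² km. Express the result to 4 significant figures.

78.34 ly

θ = 0.3334″ = 0.3334/206265 = 1.6164 × 10^-6 rad.
d = B/θ = (1.198 × 10^9) / (1.6164 × 10^-6) = 7.4115 × 10^14 km = (7.4115 × 10^14) / (9.461 × 10^12) ly = 78.337 ly.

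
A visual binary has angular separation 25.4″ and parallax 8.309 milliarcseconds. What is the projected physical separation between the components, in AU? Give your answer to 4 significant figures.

d = 1/p = 1/0.008309″ = 120.35 pc.
At distance d (pc), an angle of θ arcsec spans θ·d AU: s = 25.4 × 120.35 = 3056.9 AU.

3057 AU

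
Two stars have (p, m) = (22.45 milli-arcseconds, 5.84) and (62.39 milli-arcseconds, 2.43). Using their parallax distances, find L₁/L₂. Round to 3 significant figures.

L₁/L₂ = 0.334

d₁ = 1/p₁ = 1/0.02245″ = 44.543 pc; d₂ = 1/p₂ = 1/0.06239″ = 16.028 pc.
M₁ = m₁ − 5 log₁₀ d₁ + 5 = 5.84 − 8.2439 + 5 = 2.5961.
M₂ = 2.43 − 6.0244 + 5 = 1.4056.
L₁/L₂ = 10^(0.4(M₂ − M₁)) = 10^(0.4 × (-1.1905)) = 10^(-0.47620) = 0.33404.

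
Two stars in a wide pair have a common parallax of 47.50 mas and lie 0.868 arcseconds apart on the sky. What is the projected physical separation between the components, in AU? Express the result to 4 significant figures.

18.27 AU

d = 1/p = 1/0.04750″ = 21.053 pc.
At distance d (pc), an angle of θ arcsec spans θ·d AU: s = 0.868 × 21.053 = 18.274 AU.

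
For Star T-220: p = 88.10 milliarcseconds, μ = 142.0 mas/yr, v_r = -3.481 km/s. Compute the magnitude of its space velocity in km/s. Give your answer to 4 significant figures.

8.396 km/s

d = 1/p = 1/0.08810″ = 11.351 pc.
μ = 142.0 mas/yr = 0.1420 ″/yr.
v_t = 4.740 μ d = 4.740 × 0.1420 × 11.351 = 7.6401 km/s.
v = √(v_r² + v_t²) = √((-3.481)² + 7.6401²) = √70.4885 = 8.3957 km/s.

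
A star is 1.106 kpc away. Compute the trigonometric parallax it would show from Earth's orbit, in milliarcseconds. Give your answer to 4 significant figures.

d = 1.106 kpc = 1106 pc.
p = 1/d = 1/1106 = 0.00090416 arcsec.
= 0.00090416 × 1000 = 0.90416 mas.

0.9042 mas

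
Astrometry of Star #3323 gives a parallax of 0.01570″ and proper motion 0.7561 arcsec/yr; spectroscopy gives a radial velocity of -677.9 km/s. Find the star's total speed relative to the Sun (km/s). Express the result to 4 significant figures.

715.3 km/s

d = 1/p = 1/0.01570″ = 63.694 pc.
v_t = 4.740 μ d = 4.740 × 0.7561 × 63.694 = 228.27 km/s.
v = √(v_r² + v_t²) = √((-677.9)² + 228.27²) = √511656 = 715.3 km/s.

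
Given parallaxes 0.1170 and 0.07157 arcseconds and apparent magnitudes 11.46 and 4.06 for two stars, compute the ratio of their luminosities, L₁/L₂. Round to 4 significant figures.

L₁/L₂ = 0.0004103

d₁ = 1/p₁ = 1/0.1170″ = 8.547 pc; d₂ = 1/p₂ = 1/0.07157″ = 13.972 pc.
M₁ = m₁ − 5 log₁₀ d₁ + 5 = 11.46 − 4.6591 + 5 = 11.8009.
M₂ = 4.06 − 5.7263 + 5 = 3.3337.
L₁/L₂ = 10^(0.4(M₂ − M₁)) = 10^(0.4 × (-8.4672)) = 10^(-3.38688) = 0.00041032.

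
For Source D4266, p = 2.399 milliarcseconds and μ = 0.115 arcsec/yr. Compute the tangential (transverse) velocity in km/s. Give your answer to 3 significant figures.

227 km/s

d = 1/p = 1/0.002399″ = 416.84 pc.
v_t = 4.74 × μ × d = 4.74 × 0.115 × 416.84 = 227.22 km/s.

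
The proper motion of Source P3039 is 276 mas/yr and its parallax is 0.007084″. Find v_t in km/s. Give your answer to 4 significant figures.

184.7 km/s

d = 1/p = 1/0.007084″ = 141.16 pc.
μ = 276 mas/yr = 0.276 ″/yr.
v_t = 4.74 × μ × d = 4.74 × 0.276 × 141.16 = 184.67 km/s.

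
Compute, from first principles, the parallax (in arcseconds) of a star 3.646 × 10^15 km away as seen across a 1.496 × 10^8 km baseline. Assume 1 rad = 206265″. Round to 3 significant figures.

θ ≈ B/d = (1.496 × 10^8) / (3.646 × 10^15) = 4.1031 × 10^-8 rad.
In arcseconds: 4.1031 × 10^-8 × 206265 = 0.0084633″.

0.00846 arcsec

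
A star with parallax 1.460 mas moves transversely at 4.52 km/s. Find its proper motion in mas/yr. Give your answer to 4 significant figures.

d = 1/p = 1/0.001460″ = 684.93 pc.
μ = v_t / (4.74 d) = 4.52 / (4.74 × 684.93) = 4.52 / 3246.6 = 0.0013922 ″/yr = 1.3922 mas/yr.

1.392 mas/yr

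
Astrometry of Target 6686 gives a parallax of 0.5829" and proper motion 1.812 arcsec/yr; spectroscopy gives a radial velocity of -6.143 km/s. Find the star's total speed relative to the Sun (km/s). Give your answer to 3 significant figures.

16.0 km/s

d = 1/p = 1/0.5829″ = 1.7156 pc.
v_t = 4.740 μ d = 4.740 × 1.812 × 1.7156 = 14.735 km/s.
v = √(v_r² + v_t²) = √((-6.143)² + 14.735²) = √254.857 = 15.964 km/s.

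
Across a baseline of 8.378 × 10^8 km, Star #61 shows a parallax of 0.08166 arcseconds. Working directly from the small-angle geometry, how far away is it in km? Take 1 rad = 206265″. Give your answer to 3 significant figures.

θ = 0.08166″ = 0.08166/206265 = 3.9590 × 10^-7 rad.
d = B/θ = (8.378 × 10^8) / (3.9590 × 10^-7) = 2.1162 × 10^15 km.

2.12 × 10^15 km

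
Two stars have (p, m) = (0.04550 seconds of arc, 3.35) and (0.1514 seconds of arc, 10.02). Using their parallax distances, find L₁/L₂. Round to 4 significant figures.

L₁/L₂ = 5155

d₁ = 1/p₁ = 1/0.04550″ = 21.978 pc; d₂ = 1/p₂ = 1/0.1514″ = 6.605 pc.
M₁ = m₁ − 5 log₁₀ d₁ + 5 = 3.35 − 6.7099 + 5 = 1.6401.
M₂ = 10.02 − 4.0994 + 5 = 10.9206.
L₁/L₂ = 10^(0.4(M₂ − M₁)) = 10^(0.4 × 9.2805) = 10^3.71220 = 5154.7.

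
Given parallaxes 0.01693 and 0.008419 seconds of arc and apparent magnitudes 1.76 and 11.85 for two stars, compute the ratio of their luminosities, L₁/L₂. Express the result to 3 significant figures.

L₁/L₂ = 2690

d₁ = 1/p₁ = 1/0.01693″ = 59.067 pc; d₂ = 1/p₂ = 1/0.008419″ = 118.78 pc.
M₁ = m₁ − 5 log₁₀ d₁ + 5 = 1.76 − 8.8567 + 5 = -2.0967.
M₂ = 11.85 − 10.3737 + 5 = 6.4763.
L₁/L₂ = 10^(0.4(M₂ − M₁)) = 10^(0.4 × 8.5730) = 10^3.42920 = 2686.6.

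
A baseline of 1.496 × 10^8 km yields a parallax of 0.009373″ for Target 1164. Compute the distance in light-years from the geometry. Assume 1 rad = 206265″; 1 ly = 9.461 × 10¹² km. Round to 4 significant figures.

θ = 0.009373″ = 0.009373/206265 = 4.5442 × 10^-8 rad.
d = B/θ = (1.496 × 10^8) / (4.5442 × 10^-8) = 3.2921 × 10^15 km = (3.2921 × 10^15) / (9.461 × 10^12) ly = 347.97 ly.

348.0 ly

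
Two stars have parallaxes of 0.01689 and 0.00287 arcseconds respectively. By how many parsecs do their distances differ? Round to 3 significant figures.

289 pc

d_A = 1/0.01689″ = 59.207 pc; d_B = 1/0.002870″ = 348.43 pc.
|d_B − d_A| = |348.43 − 59.207| = 289.22 pc.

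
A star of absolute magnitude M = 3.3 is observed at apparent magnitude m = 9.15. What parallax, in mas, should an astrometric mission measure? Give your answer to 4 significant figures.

m − M = 9.15 − 3.3 = 5.85.
d = 10^((m−M)/5 + 1) = 10^2.170 = 147.91 pc.
p = 1/d = 1/147.91 = 0.0067609 arcsec = 6.7609 mas.

6.761 mas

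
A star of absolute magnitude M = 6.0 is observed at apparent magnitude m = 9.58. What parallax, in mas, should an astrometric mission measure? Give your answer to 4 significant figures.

m − M = 9.58 − 6.0 = 3.58.
d = 10^((m−M)/5 + 1) = 10^1.716 = 52 pc.
p = 1/d = 1/52 = 0.019231 arcsec = 19.231 mas.

19.23 mas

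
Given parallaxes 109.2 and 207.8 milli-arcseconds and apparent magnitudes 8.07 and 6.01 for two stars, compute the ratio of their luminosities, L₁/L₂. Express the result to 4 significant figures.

L₁/L₂ = 0.5431

d₁ = 1/p₁ = 1/0.1092″ = 9.1575 pc; d₂ = 1/p₂ = 1/0.2078″ = 4.8123 pc.
M₁ = m₁ − 5 log₁₀ d₁ + 5 = 8.07 − 4.8089 + 5 = 8.2611.
M₂ = 6.01 − 3.4118 + 5 = 7.5982.
L₁/L₂ = 10^(0.4(M₂ − M₁)) = 10^(0.4 × (-0.6629)) = 10^(-0.26516) = 0.54305.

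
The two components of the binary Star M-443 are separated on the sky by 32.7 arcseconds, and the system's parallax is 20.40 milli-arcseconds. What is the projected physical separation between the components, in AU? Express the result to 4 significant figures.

d = 1/p = 1/0.02040″ = 49.02 pc.
At distance d (pc), an angle of θ arcsec spans θ·d AU: s = 32.7 × 49.02 = 1603 AU.

1603 AU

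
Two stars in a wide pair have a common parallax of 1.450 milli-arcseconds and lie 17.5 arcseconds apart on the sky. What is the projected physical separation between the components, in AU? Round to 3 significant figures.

d = 1/p = 1/0.001450″ = 689.66 pc.
At distance d (pc), an angle of θ arcsec spans θ·d AU: s = 17.5 × 689.66 = 12069 AU.

12100 AU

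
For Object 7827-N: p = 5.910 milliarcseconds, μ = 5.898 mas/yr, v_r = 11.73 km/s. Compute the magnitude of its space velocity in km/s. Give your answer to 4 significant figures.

d = 1/p = 1/0.005910″ = 169.2 pc.
μ = 5.898 mas/yr = 0.005898 ″/yr.
v_t = 4.740 μ d = 4.740 × 0.005898 × 169.2 = 4.7302 km/s.
v = √(v_r² + v_t²) = √(11.73² + 4.7302²) = √159.968 = 12.648 km/s.

12.65 km/s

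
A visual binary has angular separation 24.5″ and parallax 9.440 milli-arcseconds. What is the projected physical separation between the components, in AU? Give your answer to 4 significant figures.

2595 AU

d = 1/p = 1/0.009440″ = 105.93 pc.
At distance d (pc), an angle of θ arcsec spans θ·d AU: s = 24.5 × 105.93 = 2595.3 AU.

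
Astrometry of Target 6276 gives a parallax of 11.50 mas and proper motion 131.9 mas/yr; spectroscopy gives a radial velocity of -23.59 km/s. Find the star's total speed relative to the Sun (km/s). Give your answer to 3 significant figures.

d = 1/p = 1/0.01150″ = 86.957 pc.
μ = 131.9 mas/yr = 0.1319 ″/yr.
v_t = 4.740 μ d = 4.740 × 0.1319 × 86.957 = 54.366 km/s.
v = √(v_r² + v_t²) = √((-23.59)² + 54.366²) = √3512.15 = 59.263 km/s.

59.3 km/s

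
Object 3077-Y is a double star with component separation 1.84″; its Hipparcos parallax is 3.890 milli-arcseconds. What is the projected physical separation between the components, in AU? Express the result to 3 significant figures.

d = 1/p = 1/0.003890″ = 257.07 pc.
At distance d (pc), an angle of θ arcsec spans θ·d AU: s = 1.84 × 257.07 = 473.01 AU.

473 AU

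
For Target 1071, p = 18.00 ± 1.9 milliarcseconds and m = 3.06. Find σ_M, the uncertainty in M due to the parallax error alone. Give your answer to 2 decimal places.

M = m − 5 log₁₀ d + 5 = m + 5 log₁₀ p + 5, so ∂M/∂p = 5/(p ln 10).
σ_M = (5/ln 10) · (σ_p/p) = 2.1715 × 1.9/18.00 = 2.1715 × 0.10556 = 0.22922.

σ_M = 0.23 mag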